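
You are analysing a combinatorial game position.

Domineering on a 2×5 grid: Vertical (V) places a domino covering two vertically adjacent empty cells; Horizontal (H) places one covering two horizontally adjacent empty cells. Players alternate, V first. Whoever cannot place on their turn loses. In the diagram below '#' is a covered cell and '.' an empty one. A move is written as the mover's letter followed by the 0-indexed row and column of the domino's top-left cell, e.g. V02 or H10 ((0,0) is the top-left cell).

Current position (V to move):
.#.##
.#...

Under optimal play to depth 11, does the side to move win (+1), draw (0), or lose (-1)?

value(.#.##/.#..., V) = +1

[.#.##/.#...] V move#1: V00:-1/##.##/##..., V02:+1/.####/.##..*
[.####/.##..] H move#2: H13:-1/.####/.####*
[.####/.####] V move#3: V00:+1/#####/#####*
[#####/#####] end (terminal -1, H#4); searched .#.##/.#... to 11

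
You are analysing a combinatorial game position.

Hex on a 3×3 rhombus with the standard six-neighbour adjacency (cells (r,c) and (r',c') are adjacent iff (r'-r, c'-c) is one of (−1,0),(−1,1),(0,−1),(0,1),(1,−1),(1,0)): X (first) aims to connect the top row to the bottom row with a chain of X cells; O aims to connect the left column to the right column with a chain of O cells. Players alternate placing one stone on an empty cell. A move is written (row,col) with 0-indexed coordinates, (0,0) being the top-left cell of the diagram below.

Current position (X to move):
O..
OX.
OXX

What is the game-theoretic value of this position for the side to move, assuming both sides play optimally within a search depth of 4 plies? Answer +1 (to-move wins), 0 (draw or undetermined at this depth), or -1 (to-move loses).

ply 1, X at O../OX./OXX | (0,1)=+1→OX./OX./OXX*; (0,2)=+1→O.X/OX./OXX; (1,2)=+1→O../OXX/OXX
ply 2: OX./OX./OXX is terminal -1 (O); from O../OX./OXX depth 4

value(O../OX./OXX, X) = +1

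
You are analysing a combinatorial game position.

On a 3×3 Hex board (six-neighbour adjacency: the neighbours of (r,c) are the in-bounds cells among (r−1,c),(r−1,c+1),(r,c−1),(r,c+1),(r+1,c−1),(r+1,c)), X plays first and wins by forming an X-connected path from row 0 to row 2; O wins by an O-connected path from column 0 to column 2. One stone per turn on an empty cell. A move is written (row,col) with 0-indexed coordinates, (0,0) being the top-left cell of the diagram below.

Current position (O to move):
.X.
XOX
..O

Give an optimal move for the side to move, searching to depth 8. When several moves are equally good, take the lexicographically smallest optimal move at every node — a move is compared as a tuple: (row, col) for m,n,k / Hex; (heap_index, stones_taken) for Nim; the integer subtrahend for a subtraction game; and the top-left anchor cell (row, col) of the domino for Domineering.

ply 1, O at .X./XOX/..O | (0,0)=-1→OX./XOX/..O; (0,2)=-1→.XO/XOX/..O; (2,0)=+1→.X./XOX/O.O*; (2,1)=-1→.X./XOX/.OO
ply 2, X at .X./XOX/O.O | (0,0)=-1→XX./XOX/O.O*; (0,2)=-1→.XX/XOX/O.O; (2,1)=-1→.X./XOX/OXO
ply 3, O at XX./XOX/O.O | (0,2)=+1→XXO/XOX/O.O*; (2,1)=+1→XX./XOX/OOO
ply 4: XXO/XOX/O.O is terminal -1 (X); from .X./XOX/..O depth 8

O's best at [.X./XOX/..O]: (2,0)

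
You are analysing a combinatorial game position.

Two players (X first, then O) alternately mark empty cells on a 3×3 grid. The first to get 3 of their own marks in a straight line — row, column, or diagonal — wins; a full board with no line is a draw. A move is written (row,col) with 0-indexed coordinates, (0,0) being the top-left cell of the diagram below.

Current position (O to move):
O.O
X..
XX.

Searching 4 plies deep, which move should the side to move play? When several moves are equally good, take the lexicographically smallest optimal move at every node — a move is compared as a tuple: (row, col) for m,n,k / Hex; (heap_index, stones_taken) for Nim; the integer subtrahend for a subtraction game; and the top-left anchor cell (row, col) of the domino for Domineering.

p1 O@[O.O/X../XX.]: (0,1)[OOO/X../XX.]+1* (1,1)[O.O/XO./XX.]-1 (1,2)[O.O/X.O/XX.]-1 (2,2)[O.O/X../XXO]+1
p2 X@[OOO/X../XX.] terminal -1; root [O.O/X../XX.] d4

O's best at [O.O/X../XX.]: (0,1)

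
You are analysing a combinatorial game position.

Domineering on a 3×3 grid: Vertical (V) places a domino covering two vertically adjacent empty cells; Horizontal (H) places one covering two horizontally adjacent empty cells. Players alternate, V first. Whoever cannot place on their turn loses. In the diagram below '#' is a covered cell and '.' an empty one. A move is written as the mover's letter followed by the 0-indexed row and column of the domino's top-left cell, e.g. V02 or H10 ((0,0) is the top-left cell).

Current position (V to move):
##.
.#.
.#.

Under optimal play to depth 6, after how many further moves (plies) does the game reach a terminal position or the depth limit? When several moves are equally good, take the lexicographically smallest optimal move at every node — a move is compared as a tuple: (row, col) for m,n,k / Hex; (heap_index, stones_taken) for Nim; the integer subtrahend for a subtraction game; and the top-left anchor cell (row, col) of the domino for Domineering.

PV length from [##./.#./.#.]: 1 ply

[##./.#./.#.] V move#1: V02:+1/###/.##/.#.*, V10:+1/##./##./##., V12:+1/##./.##/.##
[###/.##/.#.] end (terminal -1, H#2); searched ##./.#./.#. to 6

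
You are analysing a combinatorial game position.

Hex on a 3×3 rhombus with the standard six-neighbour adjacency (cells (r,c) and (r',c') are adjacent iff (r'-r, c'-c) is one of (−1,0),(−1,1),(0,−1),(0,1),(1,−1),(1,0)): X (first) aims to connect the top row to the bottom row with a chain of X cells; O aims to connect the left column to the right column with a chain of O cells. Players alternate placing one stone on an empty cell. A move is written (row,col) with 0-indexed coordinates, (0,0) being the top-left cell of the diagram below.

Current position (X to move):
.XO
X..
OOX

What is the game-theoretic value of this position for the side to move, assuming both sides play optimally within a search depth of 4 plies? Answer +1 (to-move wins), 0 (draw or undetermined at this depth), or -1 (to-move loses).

value(.XO/X../OOX, X) = -1

p1 X@[.XO/X../OOX]: (0,0)[XXO/X../OOX]-1* (1,1)[.XO/XX./OOX]-1 (1,2)[.XO/X.X/OOX]-1
p2 O@[XXO/X../OOX]: (1,1)[XXO/XO./OOX]+1* (1,2)[XXO/X.O/OOX]+1
p3 X@[XXO/XO./OOX] terminal -1; root [.XO/X../OOX] d4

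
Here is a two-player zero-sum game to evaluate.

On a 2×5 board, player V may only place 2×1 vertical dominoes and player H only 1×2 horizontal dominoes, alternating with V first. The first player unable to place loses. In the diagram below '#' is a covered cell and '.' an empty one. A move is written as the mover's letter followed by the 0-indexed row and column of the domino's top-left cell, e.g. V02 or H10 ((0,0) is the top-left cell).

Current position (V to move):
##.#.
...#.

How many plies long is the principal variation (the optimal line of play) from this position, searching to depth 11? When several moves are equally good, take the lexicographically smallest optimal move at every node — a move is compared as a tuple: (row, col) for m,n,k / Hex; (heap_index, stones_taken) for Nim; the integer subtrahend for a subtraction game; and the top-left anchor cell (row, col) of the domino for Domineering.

[##.#./...#.] V move#1: V02:+1/####./..##.*, V04:-1/##.##/...##
[####./..##.] H move#2: H10:-1/####./####.*
[####./####.] V move#3: V04:+1/#####/#####*
[#####/#####] end (terminal -1, H#4); searched ##.#./...#. to 11

PV length from [##.#./...#.]: 3 plies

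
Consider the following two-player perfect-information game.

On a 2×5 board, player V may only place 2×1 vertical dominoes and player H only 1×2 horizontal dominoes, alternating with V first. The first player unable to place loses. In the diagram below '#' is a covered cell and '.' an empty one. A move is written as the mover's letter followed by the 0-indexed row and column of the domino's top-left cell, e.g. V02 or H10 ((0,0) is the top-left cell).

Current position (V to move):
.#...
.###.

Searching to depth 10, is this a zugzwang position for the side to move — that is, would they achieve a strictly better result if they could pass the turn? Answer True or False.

zugzwang(.#.../.###., V) = False

ply 1, V at .#.../.###. | V00=-1→##.../####.; V04=+1→.#..#/.####*
ply 2, H at .#..#/.#### | H02=-1→.####/.####*
ply 3, V at .####/.#### | V00=+1→#####/#####*
ply 4: #####/##### is terminal -1 (H); from .#.../.###. depth 10
suppose V passes — search the same position with H to move:
pass> ply 1, H at .#.../.###. | H02=-1→.###./.###.*; H03=-1→.#.##/.###.
pass> ply 2, V at .###./.###. | V00=+1→####./####.*; V04=+1→.####/.####
pass> ply 3: ####./####. is terminal -1 (H); from .#.../.###. depth 10
for V: play +1, pass +1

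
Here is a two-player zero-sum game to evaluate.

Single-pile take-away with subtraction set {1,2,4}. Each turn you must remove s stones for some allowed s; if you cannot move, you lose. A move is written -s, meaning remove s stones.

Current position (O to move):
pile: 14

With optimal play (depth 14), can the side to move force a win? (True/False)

O winning at [14]: True

ply 1, O at 14 | -1=-1→13; -2=+1→12*; -4=-1→10
ply 2, X at 12 | -1=-1→11*; -2=-1→10; -4=-1→8
ply 3, O at 11 | -1=-1→10; -2=+1→9*; -4=-1→7
ply 4, X at 9 | -1=-1→8*; -2=-1→7; -4=-1→5
ply 5, O at 8 | -1=-1→7; -2=+1→6*; -4=-1→4
ply 6, X at 6 | -1=-1→5*; -2=-1→4; -4=-1→2
ply 7, O at 5 | -1=-1→4; -2=+1→3*; -4=-1→1
ply 8, X at 3 | -1=-1→2*; -2=-1→1
ply 9, O at 2 | -1=-1→1; -2=+1→0*
ply 10: 0 is terminal -1 (X); from 14 depth 14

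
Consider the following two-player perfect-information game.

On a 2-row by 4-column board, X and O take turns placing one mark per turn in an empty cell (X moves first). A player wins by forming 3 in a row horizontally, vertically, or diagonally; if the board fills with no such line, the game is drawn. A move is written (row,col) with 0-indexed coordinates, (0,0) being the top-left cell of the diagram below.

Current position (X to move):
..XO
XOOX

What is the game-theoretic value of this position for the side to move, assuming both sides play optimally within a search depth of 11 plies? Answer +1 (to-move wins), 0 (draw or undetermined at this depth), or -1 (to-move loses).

value(..XO/XOOX, X) = 0

ply 1, X at ..XO/XOOX | (0,0)=+0→X.XO/XOOX*; (0,1)=+0→.XXO/XOOX
ply 2, O at X.XO/XOOX | (0,1)=+0→XOXO/XOOX*
ply 3: XOXO/XOOX is terminal +0 (X); from ..XO/XOOX depth 11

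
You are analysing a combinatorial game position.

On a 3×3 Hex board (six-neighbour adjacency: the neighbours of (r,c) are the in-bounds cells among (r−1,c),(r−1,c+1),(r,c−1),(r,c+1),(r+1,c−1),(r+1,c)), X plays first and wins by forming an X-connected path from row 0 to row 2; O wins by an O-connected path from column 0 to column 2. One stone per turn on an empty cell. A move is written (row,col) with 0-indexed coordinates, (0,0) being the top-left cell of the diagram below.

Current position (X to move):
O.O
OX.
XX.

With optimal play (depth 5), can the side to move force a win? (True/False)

X winning at [O.O/OX./XX.]: True

[O.O/OX./XX.] X move#1: (0,1):+1/OXO/OX./XX.*, (1,2):-1/O.O/OXX/XX., (2,2):-1/O.O/OX./XXX
[OXO/OX./XX.] end (terminal -1, O#2); searched O.O/OX./XX. to 5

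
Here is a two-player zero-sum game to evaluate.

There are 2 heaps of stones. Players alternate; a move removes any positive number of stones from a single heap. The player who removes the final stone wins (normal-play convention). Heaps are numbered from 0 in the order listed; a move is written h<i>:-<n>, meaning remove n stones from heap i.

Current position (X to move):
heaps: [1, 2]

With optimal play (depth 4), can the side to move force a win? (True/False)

ply 1, X at (1,2) | h0:-1=-1→(0,2); h1:-1=+1→(1,1)*; h1:-2=-1→(1,0)
ply 2, O at (1,1) | h0:-1=-1→(0,1)*; h1:-1=-1→(1,0)
ply 3, X at (0,1) | h1:-1=+1→(0,0)*
ply 4: (0,0) is terminal -1 (O); from (1,2) depth 4

X winning at [(1,2)]: True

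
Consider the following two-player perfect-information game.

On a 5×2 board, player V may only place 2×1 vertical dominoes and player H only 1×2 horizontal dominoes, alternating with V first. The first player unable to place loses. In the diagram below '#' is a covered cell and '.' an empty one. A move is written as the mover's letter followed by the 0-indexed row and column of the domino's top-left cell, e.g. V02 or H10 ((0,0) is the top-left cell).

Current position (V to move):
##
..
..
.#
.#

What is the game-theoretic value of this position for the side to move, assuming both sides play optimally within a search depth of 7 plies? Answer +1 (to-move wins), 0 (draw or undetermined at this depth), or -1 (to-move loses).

p1 V@[##/../../.#/.#]: V10[##/#./#./.#/.#]+1* V11[##/.#/.#/.#/.#]+1 V20[##/../#./##/.#]-1 V30[##/../../##/##]-1
p2 H@[##/#./#./.#/.#] terminal -1; root [##/../../.#/.#] d7

value(##/../../.#/.#, V) = +1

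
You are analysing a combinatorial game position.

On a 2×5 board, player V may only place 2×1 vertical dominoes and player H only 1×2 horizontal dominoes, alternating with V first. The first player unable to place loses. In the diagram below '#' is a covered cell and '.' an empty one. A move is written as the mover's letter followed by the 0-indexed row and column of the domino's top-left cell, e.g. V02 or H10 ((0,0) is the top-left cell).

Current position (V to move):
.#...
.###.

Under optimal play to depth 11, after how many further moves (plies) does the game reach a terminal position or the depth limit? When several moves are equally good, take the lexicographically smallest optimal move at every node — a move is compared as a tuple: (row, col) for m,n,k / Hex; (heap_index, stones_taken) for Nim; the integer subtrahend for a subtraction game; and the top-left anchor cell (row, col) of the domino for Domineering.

PV length from [.#.../.###.]: 3 plies

p1 V@[.#.../.###.]: V00[##.../####.]-1 V04[.#..#/.####]+1*
p2 H@[.#..#/.####]: H02[.####/.####]-1*
p3 V@[.####/.####]: V00[#####/#####]+1*
p4 H@[#####/#####] terminal -1; root [.#.../.###.] d11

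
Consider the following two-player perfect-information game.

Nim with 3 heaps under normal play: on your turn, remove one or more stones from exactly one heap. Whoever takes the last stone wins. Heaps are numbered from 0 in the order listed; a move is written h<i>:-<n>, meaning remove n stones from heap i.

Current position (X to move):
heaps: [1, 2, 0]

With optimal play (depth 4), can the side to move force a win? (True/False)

X winning at [(1,2,0)]: True

p1 X@[(1,2,0)]: h0:-1[(0,2,0)]-1 h1:-1[(1,1,0)]+1* h1:-2[(1,0,0)]-1
p2 O@[(1,1,0)]: h0:-1[(0,1,0)]-1* h1:-1[(1,0,0)]-1
p3 X@[(0,1,0)]: h1:-1[(0,0,0)]+1*
p4 O@[(0,0,0)] terminal -1; root [(1,2,0)] d4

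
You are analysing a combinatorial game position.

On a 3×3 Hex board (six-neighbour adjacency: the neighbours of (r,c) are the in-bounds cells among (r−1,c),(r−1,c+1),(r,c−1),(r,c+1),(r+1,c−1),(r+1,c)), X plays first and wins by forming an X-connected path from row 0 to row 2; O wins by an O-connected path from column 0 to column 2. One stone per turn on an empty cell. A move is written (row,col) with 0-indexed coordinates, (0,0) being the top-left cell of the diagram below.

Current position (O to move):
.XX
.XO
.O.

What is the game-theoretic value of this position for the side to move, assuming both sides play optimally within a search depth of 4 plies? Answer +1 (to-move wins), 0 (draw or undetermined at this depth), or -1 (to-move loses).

p1 O@[.XX/.XO/.O.]: (0,0)[OXX/.XO/.O.]-1 (1,0)[.XX/OXO/.O.]-1 (2,0)[.XX/.XO/OO.]+1* (2,2)[.XX/.XO/.OO]-1
p2 X@[.XX/.XO/OO.] terminal -1; root [.XX/.XO/.O.] d4

value(.XX/.XO/.O., O) = +1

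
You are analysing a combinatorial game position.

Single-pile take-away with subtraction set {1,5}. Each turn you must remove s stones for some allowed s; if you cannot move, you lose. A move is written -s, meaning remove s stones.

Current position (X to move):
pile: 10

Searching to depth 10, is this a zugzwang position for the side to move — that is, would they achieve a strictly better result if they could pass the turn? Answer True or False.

zugzwang(10, X) = True

ply 1, X at 10 | -1=-1→9*; -5=-1→5
ply 2, O at 9 | -1=+1→8*; -5=+1→4
ply 3, X at 8 | -1=-1→7*; -5=-1→3
ply 4, O at 7 | -1=+1→6*; -5=+1→2
ply 5, X at 6 | -1=-1→5*; -5=-1→1
ply 6, O at 5 | -1=+1→4*; -5=+1→0
ply 7, X at 4 | -1=-1→3*
ply 8, O at 3 | -1=+1→2*
ply 9, X at 2 | -1=-1→1*
ply 10, O at 1 | -1=+1→0*
ply 11: 0 is terminal -1 (X); from 10 depth 10
suppose X passes — search the same position with O to move:
pass> ply 1, O at 10 | -1=-1→9*; -5=-1→5
pass> ply 2, X at 9 | -1=+1→8*; -5=+1→4
pass> ply 3, O at 8 | -1=-1→7*; -5=-1→3
pass> ply 4, X at 7 | -1=+1→6*; -5=+1→2
pass> ply 5, O at 6 | -1=-1→5*; -5=-1→1
pass> ply 6, X at 5 | -1=+1→4*; -5=+1→0
pass> ply 7, O at 4 | -1=-1→3*
pass> ply 8, X at 3 | -1=+1→2*
pass> ply 9, O at 2 | -1=-1→1*
pass> ply 10, X at 1 | -1=+1→0*
pass> ply 11: 0 is terminal -1 (O); from 10 depth 10
for X: play -1, pass +1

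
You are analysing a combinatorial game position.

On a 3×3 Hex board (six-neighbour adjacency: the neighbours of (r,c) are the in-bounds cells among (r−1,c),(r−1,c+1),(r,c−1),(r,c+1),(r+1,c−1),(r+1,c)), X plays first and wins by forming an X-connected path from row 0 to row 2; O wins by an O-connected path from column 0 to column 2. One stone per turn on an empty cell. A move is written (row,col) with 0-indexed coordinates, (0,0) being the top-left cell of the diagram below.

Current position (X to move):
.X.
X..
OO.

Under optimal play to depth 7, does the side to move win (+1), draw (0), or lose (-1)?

[.X./X../OO.] X move#1: (0,0):-1/XX./X../OO.*, (0,2):-1/.XX/X../OO., (1,1):-1/.X./XX./OO., (1,2):-1/.X./X.X/OO., (2,2):-1/.X./X../OOX
[XX./X../OO.] O move#2: (0,2):+1/XXO/X../OO.*, (1,1):+1/XX./XO./OO., (1,2):+1/XX./X.O/OO., (2,2):+1/XX./X../OOO
[XXO/X../OO.] X move#3: (1,1):-1/XXO/XX./OO.*, (1,2):-1/XXO/X.X/OO., (2,2):-1/XXO/X../OOX
[XXO/XX./OO.] O move#4: (1,2):+1/XXO/XXO/OO.*, (2,2):+1/XXO/XX./OOO
[XXO/XXO/OO.] end (terminal -1, X#5); searched .X./X../OO. to 7

value(.X./X../OO., X) = -1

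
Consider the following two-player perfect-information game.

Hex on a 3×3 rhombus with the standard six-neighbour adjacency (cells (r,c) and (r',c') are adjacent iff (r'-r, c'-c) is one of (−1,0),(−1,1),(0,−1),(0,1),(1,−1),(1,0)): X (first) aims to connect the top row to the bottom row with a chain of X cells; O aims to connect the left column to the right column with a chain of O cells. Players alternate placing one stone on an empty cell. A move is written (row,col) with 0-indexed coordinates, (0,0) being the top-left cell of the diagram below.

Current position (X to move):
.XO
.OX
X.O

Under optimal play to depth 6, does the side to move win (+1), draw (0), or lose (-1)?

value(.XO/.OX/X.O, X) = +1

[.XO/.OX/X.O] X move#1: (0,0):-1/XXO/.OX/X.O, (1,0):+1/.XO/XOX/X.O*, (2,1):-1/.XO/.OX/XXO
[.XO/XOX/X.O] end (terminal -1, O#2); searched .XO/.OX/X.O to 6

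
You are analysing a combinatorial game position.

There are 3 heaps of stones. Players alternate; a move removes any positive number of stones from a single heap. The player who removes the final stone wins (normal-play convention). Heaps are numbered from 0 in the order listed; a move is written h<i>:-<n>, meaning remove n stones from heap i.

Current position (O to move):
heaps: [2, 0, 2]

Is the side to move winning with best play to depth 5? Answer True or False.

[(2,0,2)] O move#1: h0:-1:-1/(1,0,2)*, h0:-2:-1/(0,0,2), h2:-1:-1/(2,0,1), h2:-2:-1/(2,0,0)
[(1,0,2)] X move#2: h0:-1:-1/(0,0,2), h2:-1:+1/(1,0,1)*, h2:-2:-1/(1,0,0)
[(1,0,1)] O move#3: h0:-1:-1/(0,0,1)*, h2:-1:-1/(1,0,0)
[(0,0,1)] X move#4: h2:-1:+1/(0,0,0)*
[(0,0,0)] end (terminal -1, O#5); searched (2,0,2) to 5

O winning at [(2,0,2)]: False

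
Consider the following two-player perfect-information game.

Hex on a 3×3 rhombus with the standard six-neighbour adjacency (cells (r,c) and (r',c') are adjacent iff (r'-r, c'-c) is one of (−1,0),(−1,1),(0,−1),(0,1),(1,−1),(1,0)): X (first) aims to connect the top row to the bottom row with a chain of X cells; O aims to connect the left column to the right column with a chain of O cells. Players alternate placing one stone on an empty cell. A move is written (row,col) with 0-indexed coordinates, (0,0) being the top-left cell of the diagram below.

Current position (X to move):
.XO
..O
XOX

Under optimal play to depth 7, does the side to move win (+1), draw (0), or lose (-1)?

p1 X@[.XO/..O/XOX]: (0,0)[XXO/..O/XOX]+1* (1,0)[.XO/X.O/XOX]+1 (1,1)[.XO/.XO/XOX]+1
p2 O@[XXO/..O/XOX]: (1,0)[XXO/O.O/XOX]-1* (1,1)[XXO/.OO/XOX]-1
p3 X@[XXO/O.O/XOX]: (1,1)[XXO/OXO/XOX]+1*
p4 O@[XXO/OXO/XOX] terminal -1; root [.XO/..O/XOX] d7

value(.XO/..O/XOX, X) = +1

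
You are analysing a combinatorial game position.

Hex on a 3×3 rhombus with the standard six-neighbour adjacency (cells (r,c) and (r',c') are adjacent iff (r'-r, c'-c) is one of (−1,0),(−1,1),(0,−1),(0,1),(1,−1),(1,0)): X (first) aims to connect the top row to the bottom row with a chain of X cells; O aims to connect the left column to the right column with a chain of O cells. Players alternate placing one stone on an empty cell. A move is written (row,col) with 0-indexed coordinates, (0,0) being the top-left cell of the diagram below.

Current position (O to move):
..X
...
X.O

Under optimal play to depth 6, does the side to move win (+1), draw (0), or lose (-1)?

value(..X/.../X.O, O) = -1

p1 O@[..X/.../X.O]: (0,0)[O.X/.../X.O]-1* (0,1)[.OX/.../X.O]-1 (1,0)[..X/O../X.O]-1 (1,1)[..X/.O./X.O]-1 (1,2)[..X/..O/X.O]-1 (2,1)[..X/.../XOO]-1
p2 X@[O.X/.../X.O]: (0,1)[OXX/.../X.O]+1* (1,0)[O.X/X../X.O]+1 (1,1)[O.X/.X./X.O]+1 (1,2)[O.X/..X/X.O]+1 (2,1)[O.X/.../XXO]+1
p3 O@[OXX/.../X.O]: (1,0)[OXX/O../X.O]-1* (1,1)[OXX/.O./X.O]-1 (1,2)[OXX/..O/X.O]-1 (2,1)[OXX/.../XOO]-1
p4 X@[OXX/O../X.O]: (1,1)[OXX/OX./X.O]+1* (1,2)[OXX/O.X/X.O]+1 (2,1)[OXX/O../XXO]+1
p5 O@[OXX/OX./X.O] terminal -1; root [..X/.../X.O] d6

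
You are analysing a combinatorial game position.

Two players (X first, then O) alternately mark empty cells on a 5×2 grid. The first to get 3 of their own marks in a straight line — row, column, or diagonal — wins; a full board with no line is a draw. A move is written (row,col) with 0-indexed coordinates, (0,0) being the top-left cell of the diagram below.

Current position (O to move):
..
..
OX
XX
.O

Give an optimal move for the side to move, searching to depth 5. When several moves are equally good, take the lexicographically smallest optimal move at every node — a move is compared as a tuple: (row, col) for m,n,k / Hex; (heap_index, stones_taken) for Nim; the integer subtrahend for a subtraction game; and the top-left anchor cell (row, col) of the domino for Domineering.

O's best at [../../OX/XX/.O]: (1,1)

p1 O@[../../OX/XX/.O]: (0,0)[O./../OX/XX/.O]-1 (0,1)[.O/../OX/XX/.O]-1 (1,0)[../O./OX/XX/.O]-1 (1,1)[../.O/OX/XX/.O]+0* (4,0)[../../OX/XX/OO]-1
p2 X@[../.O/OX/XX/.O]: (0,0)[X./.O/OX/XX/.O]+0* (0,1)[.X/.O/OX/XX/.O]+0 (1,0)[../XO/OX/XX/.O]+0 (4,0)[../.O/OX/XX/XO]+0
p3 O@[X./.O/OX/XX/.O]: (0,1)[XO/.O/OX/XX/.O]+0* (1,0)[X./OO/OX/XX/.O]+0 (4,0)[X./.O/OX/XX/OO]+0
p4 X@[XO/.O/OX/XX/.O]: (1,0)[XO/XO/OX/XX/.O]+0* (4,0)[XO/.O/OX/XX/XO]+0
p5 O@[XO/XO/OX/XX/.O]: (4,0)[XO/XO/OX/XX/OO]+0*
p6 X@[XO/XO/OX/XX/OO] terminal +0; root [../../OX/XX/.O] d5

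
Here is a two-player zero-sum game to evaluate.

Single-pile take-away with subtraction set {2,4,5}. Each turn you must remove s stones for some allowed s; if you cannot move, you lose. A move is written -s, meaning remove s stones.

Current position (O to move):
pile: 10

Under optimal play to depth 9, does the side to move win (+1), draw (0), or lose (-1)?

[10] O move#1: -2:+1/8*, -4:-1/6, -5:-1/5
[8] X move#2: -2:-1/6*, -4:-1/4, -5:-1/3
[6] O move#3: -2:-1/4, -4:-1/2, -5:+1/1*
[1] end (terminal -1, X#4); searched 10 to 9

value(10, O) = +1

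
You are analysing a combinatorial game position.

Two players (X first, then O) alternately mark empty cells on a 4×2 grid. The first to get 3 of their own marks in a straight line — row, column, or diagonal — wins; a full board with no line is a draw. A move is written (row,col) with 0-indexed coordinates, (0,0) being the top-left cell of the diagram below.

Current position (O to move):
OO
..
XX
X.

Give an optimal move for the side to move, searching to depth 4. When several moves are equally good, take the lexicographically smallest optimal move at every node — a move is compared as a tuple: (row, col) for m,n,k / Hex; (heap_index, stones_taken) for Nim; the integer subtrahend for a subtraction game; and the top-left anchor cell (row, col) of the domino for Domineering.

p1 O@[OO/../XX/X.]: (1,0)[OO/O./XX/X.]+0* (1,1)[OO/.O/XX/X.]-1 (3,1)[OO/../XX/XO]-1
p2 X@[OO/O./XX/X.]: (1,1)[OO/OX/XX/X.]+0* (3,1)[OO/O./XX/XX]+0
p3 O@[OO/OX/XX/X.]: (3,1)[OO/OX/XX/XO]+0*
p4 X@[OO/OX/XX/XO] terminal +0; root [OO/../XX/X.] d4

O's best at [OO/../XX/X.]: (1,0)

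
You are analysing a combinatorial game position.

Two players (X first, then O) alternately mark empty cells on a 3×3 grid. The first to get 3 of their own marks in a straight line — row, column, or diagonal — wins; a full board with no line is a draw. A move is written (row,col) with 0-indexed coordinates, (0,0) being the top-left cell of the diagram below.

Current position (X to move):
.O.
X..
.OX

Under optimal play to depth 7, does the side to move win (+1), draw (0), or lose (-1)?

value(.O./X../.OX, X) = +1

ply 1, X at .O./X../.OX | (0,0)=-1→XO./X../.OX; (0,2)=-1→.OX/X../.OX; (1,1)=+1→.O./XX./.OX*; (1,2)=-1→.O./X.X/.OX; (2,0)=-1→.O./X../XOX
ply 2, O at .O./XX./.OX | (0,0)=-1→OO./XX./.OX*; (0,2)=-1→.OO/XX./.OX; (1,2)=-1→.O./XXO/.OX; (2,0)=-1→.O./XX./OOX
ply 3, X at OO./XX./.OX | (0,2)=+1→OOX/XX./.OX*; (1,2)=+1→OO./XXX/.OX; (2,0)=-1→OO./XX./XOX
ply 4, O at OOX/XX./.OX | (1,2)=-1→OOX/XXO/.OX*; (2,0)=-1→OOX/XX./OOX
ply 5, X at OOX/XXO/.OX | (2,0)=+1→OOX/XXO/XOX*
ply 6: OOX/XXO/XOX is terminal -1 (O); from .O./X../.OX depth 7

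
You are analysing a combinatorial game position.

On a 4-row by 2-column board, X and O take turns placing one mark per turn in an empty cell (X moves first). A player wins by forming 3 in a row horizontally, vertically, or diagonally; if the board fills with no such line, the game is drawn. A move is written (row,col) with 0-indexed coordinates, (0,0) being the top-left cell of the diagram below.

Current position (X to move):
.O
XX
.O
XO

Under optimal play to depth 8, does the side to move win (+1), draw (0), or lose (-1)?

[.O/XX/.O/XO] X move#1: (0,0):+0/XO/XX/.O/XO, (2,0):+1/.O/XX/XO/XO*
[.O/XX/XO/XO] end (terminal -1, O#2); searched .O/XX/.O/XO to 8

value(.O/XX/.O/XO, X) = +1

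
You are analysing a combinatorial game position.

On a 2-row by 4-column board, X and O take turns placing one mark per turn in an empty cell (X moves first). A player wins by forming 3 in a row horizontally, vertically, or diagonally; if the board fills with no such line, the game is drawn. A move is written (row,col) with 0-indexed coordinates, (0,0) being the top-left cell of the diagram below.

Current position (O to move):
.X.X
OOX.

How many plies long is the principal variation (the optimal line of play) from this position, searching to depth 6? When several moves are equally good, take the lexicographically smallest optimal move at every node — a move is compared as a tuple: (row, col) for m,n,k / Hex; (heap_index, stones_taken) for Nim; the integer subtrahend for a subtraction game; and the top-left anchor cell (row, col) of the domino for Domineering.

[.X.X/OOX.] O move#1: (0,0):-1/OX.X/OOX., (0,2):+0/.XOX/OOX.*, (1,3):-1/.X.X/OOXO
[.XOX/OOX.] X move#2: (0,0):+0/XXOX/OOX.*, (1,3):+0/.XOX/OOXX
[XXOX/OOX.] O move#3: (1,3):+0/XXOX/OOXO*
[XXOX/OOXO] end (terminal +0, X#4); searched .X.X/OOX. to 6

PV length from [.X.X/OOX.]: 3 plies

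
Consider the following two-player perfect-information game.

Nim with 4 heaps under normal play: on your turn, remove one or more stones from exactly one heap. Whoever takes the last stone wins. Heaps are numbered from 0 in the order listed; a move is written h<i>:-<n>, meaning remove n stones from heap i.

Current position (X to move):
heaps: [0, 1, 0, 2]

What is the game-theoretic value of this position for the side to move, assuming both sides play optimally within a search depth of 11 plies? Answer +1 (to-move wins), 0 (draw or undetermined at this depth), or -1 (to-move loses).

value((0,1,0,2), X) = +1

p1 X@[(0,1,0,2)]: h1:-1[(0,0,0,2)]-1 h3:-1[(0,1,0,1)]+1* h3:-2[(0,1,0,0)]-1
p2 O@[(0,1,0,1)]: h1:-1[(0,0,0,1)]-1* h3:-1[(0,1,0,0)]-1
p3 X@[(0,0,0,1)]: h3:-1[(0,0,0,0)]+1*
p4 O@[(0,0,0,0)] terminal -1; root [(0,1,0,2)] d11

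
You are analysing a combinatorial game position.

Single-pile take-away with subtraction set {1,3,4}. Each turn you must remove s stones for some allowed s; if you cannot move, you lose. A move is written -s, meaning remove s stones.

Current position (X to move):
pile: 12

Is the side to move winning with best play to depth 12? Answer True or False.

p1 X@[12]: -1[11]-1 -3[9]+1* -4[8]-1
p2 O@[9]: -1[8]-1* -3[6]-1 -4[5]-1
p3 X@[8]: -1[7]+1* -3[5]-1 -4[4]-1
p4 O@[7]: -1[6]-1* -3[4]-1 -4[3]-1
p5 X@[6]: -1[5]-1 -3[3]-1 -4[2]+1*
p6 O@[2]: -1[1]-1*
p7 X@[1]: -1[0]+1*
p8 O@[0] terminal -1; root [12] d12

X winning at [12]: True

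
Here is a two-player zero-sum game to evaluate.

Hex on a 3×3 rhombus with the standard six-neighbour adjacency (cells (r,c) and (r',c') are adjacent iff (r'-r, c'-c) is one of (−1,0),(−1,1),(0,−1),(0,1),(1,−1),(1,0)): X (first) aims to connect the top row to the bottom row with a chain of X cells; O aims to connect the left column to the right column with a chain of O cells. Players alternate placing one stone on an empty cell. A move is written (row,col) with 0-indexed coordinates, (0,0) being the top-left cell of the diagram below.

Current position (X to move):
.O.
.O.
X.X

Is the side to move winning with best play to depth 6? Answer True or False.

[.O./.O./X.X] X move#1: (0,0):-1/XO./.O./X.X*, (0,2):-1/.OX/.O./X.X, (1,0):-1/.O./XO./X.X, (1,2):-1/.O./.OX/X.X, (2,1):-1/.O./.O./XXX
[XO./.O./X.X] O move#2: (0,2):-1/XOO/.O./X.X, (1,0):+1/XO./OO./X.X*, (1,2):-1/XO./.OO/X.X, (2,1):-1/XO./.O./XOX
[XO./OO./X.X] X move#3: (0,2):-1/XOX/OO./X.X*, (1,2):-1/XO./OOX/X.X, (2,1):-1/XO./OO./XXX
[XOX/OO./X.X] O move#4: (1,2):+1/XOX/OOO/X.X*, (2,1):-1/XOX/OO./XOX
[XOX/OOO/X.X] end (terminal -1, X#5); searched .O./.O./X.X to 6

X winning at [.O./.O./X.X]: False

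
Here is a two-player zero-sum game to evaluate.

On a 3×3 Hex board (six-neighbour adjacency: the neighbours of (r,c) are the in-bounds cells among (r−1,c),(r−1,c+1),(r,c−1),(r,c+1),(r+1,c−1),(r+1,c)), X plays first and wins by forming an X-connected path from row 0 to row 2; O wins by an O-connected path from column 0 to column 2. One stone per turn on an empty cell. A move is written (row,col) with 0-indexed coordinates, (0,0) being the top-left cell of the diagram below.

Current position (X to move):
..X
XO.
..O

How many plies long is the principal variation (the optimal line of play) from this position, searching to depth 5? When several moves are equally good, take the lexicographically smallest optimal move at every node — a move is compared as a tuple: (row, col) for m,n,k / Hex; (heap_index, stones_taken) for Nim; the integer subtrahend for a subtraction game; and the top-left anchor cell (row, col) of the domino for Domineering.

p1 X@[..X/XO./..O]: (0,0)[X.X/XO./..O]-1 (0,1)[.XX/XO./..O]-1 (1,2)[..X/XOX/..O]+1* (2,0)[..X/XO./X.O]+1 (2,1)[..X/XO./.XO]+1
p2 O@[..X/XOX/..O]: (0,0)[O.X/XOX/..O]-1* (0,1)[.OX/XOX/..O]-1 (2,0)[..X/XOX/O.O]-1 (2,1)[..X/XOX/.OO]-1
p3 X@[O.X/XOX/..O]: (0,1)[OXX/XOX/..O]+1* (2,0)[O.X/XOX/X.O]+1 (2,1)[O.X/XOX/.XO]+1
p4 O@[OXX/XOX/..O]: (2,0)[OXX/XOX/O.O]-1* (2,1)[OXX/XOX/.OO]-1
p5 X@[OXX/XOX/O.O]: (2,1)[OXX/XOX/OXO]+1*
p6 O@[OXX/XOX/OXO] terminal -1; root [..X/XO./..O] d5

PV length from [..X/XO./..O]: 5 plies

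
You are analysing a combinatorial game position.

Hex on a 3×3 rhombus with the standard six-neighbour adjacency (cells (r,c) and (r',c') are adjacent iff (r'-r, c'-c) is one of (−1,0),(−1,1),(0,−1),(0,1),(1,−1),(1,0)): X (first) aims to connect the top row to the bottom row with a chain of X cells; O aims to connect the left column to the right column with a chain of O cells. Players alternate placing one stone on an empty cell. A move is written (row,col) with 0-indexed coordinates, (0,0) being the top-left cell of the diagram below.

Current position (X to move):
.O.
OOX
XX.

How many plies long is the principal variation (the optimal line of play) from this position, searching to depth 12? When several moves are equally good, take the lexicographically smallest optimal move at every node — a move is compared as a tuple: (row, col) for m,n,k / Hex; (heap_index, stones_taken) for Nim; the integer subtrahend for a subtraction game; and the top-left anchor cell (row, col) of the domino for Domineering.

PV length from [.O./OOX/XX.]: 1 ply

[.O./OOX/XX.] X move#1: (0,0):-1/XO./OOX/XX., (0,2):+1/.OX/OOX/XX.*, (2,2):-1/.O./OOX/XXX
[.OX/OOX/XX.] end (terminal -1, O#2); searched .O./OOX/XX. to 12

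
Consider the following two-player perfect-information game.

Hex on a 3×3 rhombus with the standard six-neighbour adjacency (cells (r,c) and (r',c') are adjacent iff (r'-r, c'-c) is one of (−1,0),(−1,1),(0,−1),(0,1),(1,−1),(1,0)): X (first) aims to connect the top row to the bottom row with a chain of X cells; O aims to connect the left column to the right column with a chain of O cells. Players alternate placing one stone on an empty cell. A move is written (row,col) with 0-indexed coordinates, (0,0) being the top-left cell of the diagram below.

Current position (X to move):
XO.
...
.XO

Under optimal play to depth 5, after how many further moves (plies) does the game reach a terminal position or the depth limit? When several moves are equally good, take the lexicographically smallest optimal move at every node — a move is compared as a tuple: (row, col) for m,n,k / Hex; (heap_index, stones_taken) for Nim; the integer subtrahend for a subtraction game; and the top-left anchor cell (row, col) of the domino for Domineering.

PV length from [XO./.../.XO]: 3 plies

p1 X@[XO./.../.XO]: (0,2)[XOX/.../.XO]+1* (1,0)[XO./X../.XO]+1 (1,1)[XO./.X./.XO]+1 (1,2)[XO./..X/.XO]+1 (2,0)[XO./.../XXO]+1
p2 O@[XOX/.../.XO]: (1,0)[XOX/O../.XO]-1* (1,1)[XOX/.O./.XO]-1 (1,2)[XOX/..O/.XO]-1 (2,0)[XOX/.../OXO]-1
p3 X@[XOX/O../.XO]: (1,1)[XOX/OX./.XO]+1* (1,2)[XOX/O.X/.XO]+1 (2,0)[XOX/O../XXO]+1
p4 O@[XOX/OX./.XO] terminal -1; root [XO./.../.XO] d5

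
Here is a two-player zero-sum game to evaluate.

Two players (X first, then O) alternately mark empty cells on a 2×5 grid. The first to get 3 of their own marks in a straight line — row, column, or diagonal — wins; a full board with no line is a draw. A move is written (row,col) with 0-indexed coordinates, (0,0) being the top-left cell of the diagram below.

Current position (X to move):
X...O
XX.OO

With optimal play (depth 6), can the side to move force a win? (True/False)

p1 X@[X...O/XX.OO]: (0,1)[XX..O/XX.OO]-1 (0,2)[X.X.O/XX.OO]-1 (0,3)[X..XO/XX.OO]-1 (1,2)[X...O/XXXOO]+1*
p2 O@[X...O/XXXOO] terminal -1; root [X...O/XX.OO] d6

X winning at [X...O/XX.OO]: True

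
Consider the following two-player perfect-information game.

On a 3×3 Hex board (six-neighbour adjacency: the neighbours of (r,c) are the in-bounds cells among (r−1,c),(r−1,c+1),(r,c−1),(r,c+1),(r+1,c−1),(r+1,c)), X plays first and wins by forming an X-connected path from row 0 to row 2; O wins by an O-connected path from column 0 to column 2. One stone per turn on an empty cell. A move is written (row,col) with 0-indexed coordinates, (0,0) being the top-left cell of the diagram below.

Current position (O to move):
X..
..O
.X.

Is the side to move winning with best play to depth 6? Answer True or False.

O winning at [X../..O/.X.]: True

[X../..O/.X.] O move#1: (0,1):-1/XO./..O/.X., (0,2):-1/X.O/..O/.X., (1,0):-1/X../O.O/.X., (1,1):+1/X../.OO/.X.*, (2,0):-1/X../..O/OX., (2,2):-1/X../..O/.XO
[X../.OO/.X.] X move#2: (0,1):-1/XX./.OO/.X.*, (0,2):-1/X.X/.OO/.X., (1,0):-1/X../XOO/.X., (2,0):-1/X../.OO/XX., (2,2):-1/X../.OO/.XX
[XX./.OO/.X.] O move#3: (0,2):+1/XXO/.OO/.X.*, (1,0):+1/XX./OOO/.X., (2,0):+1/XX./.OO/OX., (2,2):+1/XX./.OO/.XO
[XXO/.OO/.X.] X move#4: (1,0):-1/XXO/XOO/.X.*, (2,0):-1/XXO/.OO/XX., (2,2):-1/XXO/.OO/.XX
[XXO/XOO/.X.] O move#5: (2,0):+1/XXO/XOO/OX.*, (2,2):-1/XXO/XOO/.XO
[XXO/XOO/OX.] end (terminal -1, X#6); searched X../..O/.X. to 6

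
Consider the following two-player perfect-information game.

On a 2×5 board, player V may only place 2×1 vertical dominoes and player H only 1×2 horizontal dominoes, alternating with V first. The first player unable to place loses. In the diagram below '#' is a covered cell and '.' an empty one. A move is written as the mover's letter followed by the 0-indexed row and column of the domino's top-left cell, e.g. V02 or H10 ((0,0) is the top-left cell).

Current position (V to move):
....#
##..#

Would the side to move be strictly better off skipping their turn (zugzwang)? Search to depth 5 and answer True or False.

zugzwang(....#/##..#, V) = False

ply 1, V at ....#/##..# | V02=+1→..#.#/###.#*; V03=-1→...##/##.##
ply 2, H at ..#.#/###.# | H00=-1→###.#/###.#*
ply 3, V at ###.#/###.# | V03=+1→#####/#####*
ply 4: #####/##### is terminal -1 (H); from ....#/##..# depth 5
if V skipped the turn, H would face:
~ ply 1, H at ....#/##..# | H00=-1→##..#/##..#; H01=-1→.##.#/##..#; H02=+1→..###/##..#*; H12=+1→....#/#####
~ ply 2: ..###/##..# is terminal -1 (V); from ....#/##..# depth 5
compare (V): move=+1 vs pass=-1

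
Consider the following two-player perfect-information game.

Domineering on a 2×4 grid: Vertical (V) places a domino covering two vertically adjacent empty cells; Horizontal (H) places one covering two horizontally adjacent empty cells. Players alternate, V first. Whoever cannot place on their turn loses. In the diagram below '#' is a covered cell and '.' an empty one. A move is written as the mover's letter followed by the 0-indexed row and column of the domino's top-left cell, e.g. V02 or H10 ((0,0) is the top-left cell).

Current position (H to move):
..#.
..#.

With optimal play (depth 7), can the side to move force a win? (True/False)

p1 H@[..#./..#.]: H00[###./..#.]+1* H10[..#./###.]+1
p2 V@[###./..#.]: V03[####/..##]-1*
p3 H@[####/..##]: H10[####/####]+1*
p4 V@[####/####] terminal -1; root [..#./..#.] d7

H winning at [..#./..#.]: True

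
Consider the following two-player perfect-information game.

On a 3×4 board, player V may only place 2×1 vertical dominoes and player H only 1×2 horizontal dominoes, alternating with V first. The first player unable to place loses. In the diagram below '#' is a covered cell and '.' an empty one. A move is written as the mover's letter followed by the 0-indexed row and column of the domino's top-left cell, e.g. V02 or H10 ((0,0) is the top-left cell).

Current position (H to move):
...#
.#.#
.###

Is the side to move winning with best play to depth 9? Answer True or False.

H winning at [...#/.#.#/.###]: False

p1 H@[...#/.#.#/.###]: H00[##.#/.#.#/.###]-1* H01[.###/.#.#/.###]-1
p2 V@[##.#/.#.#/.###]: V02[####/.###/.###]+1* V10[##.#/##.#/####]+1
p3 H@[####/.###/.###] terminal -1; root [...#/.#.#/.###] d9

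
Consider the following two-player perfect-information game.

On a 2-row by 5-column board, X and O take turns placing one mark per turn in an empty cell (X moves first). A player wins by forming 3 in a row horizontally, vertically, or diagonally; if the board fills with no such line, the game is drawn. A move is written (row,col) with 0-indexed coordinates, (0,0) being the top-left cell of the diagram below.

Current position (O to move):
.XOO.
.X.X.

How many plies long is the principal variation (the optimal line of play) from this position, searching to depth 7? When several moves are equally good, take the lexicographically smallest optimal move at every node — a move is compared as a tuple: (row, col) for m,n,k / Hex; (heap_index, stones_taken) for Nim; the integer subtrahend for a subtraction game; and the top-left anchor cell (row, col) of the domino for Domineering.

p1 O@[.XOO./.X.X.]: (0,0)[OXOO./.X.X.]-1 (0,4)[.XOOO/.X.X.]+1* (1,0)[.XOO./OX.X.]-1 (1,2)[.XOO./.XOX.]+0 (1,4)[.XOO./.X.XO]-1
p2 X@[.XOOO/.X.X.] terminal -1; root [.XOO./.X.X.] d7

PV length from [.XOO./.X.X.]: 1 ply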